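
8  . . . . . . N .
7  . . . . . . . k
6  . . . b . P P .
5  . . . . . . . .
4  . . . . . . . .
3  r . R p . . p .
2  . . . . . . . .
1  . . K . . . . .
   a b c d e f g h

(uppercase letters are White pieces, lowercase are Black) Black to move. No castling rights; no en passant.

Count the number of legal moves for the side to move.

Black to move; king on h7.
In check: yes, from the white pawn on g6.
Legal moves: Kh8, Kxg8, Kxg6.
Count: 3.

3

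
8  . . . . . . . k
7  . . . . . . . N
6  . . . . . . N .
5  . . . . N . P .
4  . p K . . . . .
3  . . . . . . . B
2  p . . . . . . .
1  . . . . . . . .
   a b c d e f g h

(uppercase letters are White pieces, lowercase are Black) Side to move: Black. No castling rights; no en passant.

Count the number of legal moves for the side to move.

Black to move; king on h8.
In check: yes, from the white knight on g6.
Legal moves: Kg8, Kxh7, Kg7.
Count: 3.

3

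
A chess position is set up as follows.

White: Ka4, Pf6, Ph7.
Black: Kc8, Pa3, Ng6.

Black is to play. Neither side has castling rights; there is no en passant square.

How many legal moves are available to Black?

Black to move; king on c8.
In check: no.
Legal moves: Kd8, Kb8, Kd7, Kc7, Kb7, Nh8, Nf8, Ne7, Ne5, Nh4, Nf4, a2.
Count: 12.

12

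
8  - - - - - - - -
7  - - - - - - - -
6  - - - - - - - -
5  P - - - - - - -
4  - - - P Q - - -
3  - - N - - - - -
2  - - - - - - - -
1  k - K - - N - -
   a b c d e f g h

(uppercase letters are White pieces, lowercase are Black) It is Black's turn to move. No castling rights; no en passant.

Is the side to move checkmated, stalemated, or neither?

stalemate

Black to move; black king on a1.
In check: no.
King squares — b1: attacked by Kc1; a2: attacked by Nc3; b2: attacked by Kc1.
Legal moves for Black: none.
Not in check and no legal moves → stalemate.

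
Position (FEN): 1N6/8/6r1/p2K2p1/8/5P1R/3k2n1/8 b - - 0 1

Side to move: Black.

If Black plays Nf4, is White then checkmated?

After Nf4: white king on d5; in check: yes, from the black knight on f4.
White has 5 legal replies: Ke5, Kc5, Ke4, Kd4, Kc4.
In check but a legal move exists → not checkmate.

no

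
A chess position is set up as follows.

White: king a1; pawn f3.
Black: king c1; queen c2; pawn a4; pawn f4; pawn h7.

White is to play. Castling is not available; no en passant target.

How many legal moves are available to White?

White to move; king on a1.
In check: no.
Legal moves: none.
Count: 0.

0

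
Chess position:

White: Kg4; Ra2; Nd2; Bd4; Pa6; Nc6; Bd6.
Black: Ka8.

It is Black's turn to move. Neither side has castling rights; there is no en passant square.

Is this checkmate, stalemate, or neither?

stalemate

Black to move; black king on a8.
In check: no.
King squares — a7: attacked by Bd4; b7: attacked by Pa6; b8: attacked by Nc6.
Legal moves for Black: none.
Not in check and no legal moves → stalemate.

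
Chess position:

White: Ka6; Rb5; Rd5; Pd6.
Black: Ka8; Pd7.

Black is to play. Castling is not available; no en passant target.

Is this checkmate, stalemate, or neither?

stalemate

Black to move; black king on a8.
In check: no.
King squares — a7: attacked by Ka6; b7: attacked by Rb5; b8: attacked by Rb5.
Legal moves for Black: none.
Not in check and no legal moves → stalemate.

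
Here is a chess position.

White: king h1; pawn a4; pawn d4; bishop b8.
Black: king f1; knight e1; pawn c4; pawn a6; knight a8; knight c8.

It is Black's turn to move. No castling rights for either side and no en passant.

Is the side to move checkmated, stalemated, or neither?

neither

Black to move; black king on f1.
In check: no.
Legal moves for Black: Ne7, Na7, Nd6, Ncb6, Nc7, Nab6, Kf2, Ke2, Nf3, Nd3, Ng2, Nc2, a5, c3.
Black has 14 legal moves and is not in check → neither.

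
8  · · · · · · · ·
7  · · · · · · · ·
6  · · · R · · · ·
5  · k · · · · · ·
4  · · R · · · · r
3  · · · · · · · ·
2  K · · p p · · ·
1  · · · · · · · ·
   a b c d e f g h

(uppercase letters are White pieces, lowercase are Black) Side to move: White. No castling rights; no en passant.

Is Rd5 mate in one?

no

After Rd5: black king on b5; in check: yes, from the white rook on d5.
Black has 3 legal replies: Kb6, Ka6, Kxc4.
In check but a legal move exists → not checkmate.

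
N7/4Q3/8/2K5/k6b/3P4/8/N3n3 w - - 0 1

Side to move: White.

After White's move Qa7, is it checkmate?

yes

After Qa7: black king on a4; in check: yes, from the white queen on a7.
King squares — a3: attacked by Qa7; b3: attacked by Na1; b4: attacked by Kc5; a5: attacked by Qa7; b5: attacked by Kc5.
Black has no legal moves → checkmate.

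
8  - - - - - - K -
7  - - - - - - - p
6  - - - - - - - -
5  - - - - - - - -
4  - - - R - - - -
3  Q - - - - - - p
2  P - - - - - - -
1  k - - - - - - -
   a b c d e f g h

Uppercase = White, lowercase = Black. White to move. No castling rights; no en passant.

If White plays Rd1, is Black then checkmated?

After Rd1: black king on a1; in check: yes, from the white rook on d1.
King squares — b1: attacked by Rd1; a2: attacked by Qa3; b2: attacked by Qa3.
Black has no legal moves → checkmate.

yes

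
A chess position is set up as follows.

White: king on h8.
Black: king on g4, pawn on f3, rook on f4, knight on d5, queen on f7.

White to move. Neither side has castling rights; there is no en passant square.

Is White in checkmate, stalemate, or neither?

stalemate

White to move; white king on h8.
In check: no.
King squares — g7: attacked by Qf7; h7: attacked by Qf7; g8: attacked by Qf7.
Legal moves for White: none.
Not in check and no legal moves → stalemate.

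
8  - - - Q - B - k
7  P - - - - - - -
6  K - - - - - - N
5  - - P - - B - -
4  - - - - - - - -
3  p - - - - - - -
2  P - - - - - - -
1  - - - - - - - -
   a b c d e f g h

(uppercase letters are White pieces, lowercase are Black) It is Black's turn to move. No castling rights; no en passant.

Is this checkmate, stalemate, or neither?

stalemate

Black to move; black king on h8.
In check: no.
King squares — g7: attacked by Bf8; h7: attacked by Bf5; g8: attacked by Nh6.
Legal moves for Black: none.
Not in check and no legal moves → stalemate.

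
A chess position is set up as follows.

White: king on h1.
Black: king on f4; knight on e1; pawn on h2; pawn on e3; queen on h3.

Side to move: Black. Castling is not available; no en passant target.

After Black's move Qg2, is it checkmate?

yes

After Qg2: white king on h1; in check: yes, from the black queen on g2.
King squares — g1: attacked by Qg2; g2: attacked by Ne1; h2: attacked by Qg2.
White has no legal moves → checkmate.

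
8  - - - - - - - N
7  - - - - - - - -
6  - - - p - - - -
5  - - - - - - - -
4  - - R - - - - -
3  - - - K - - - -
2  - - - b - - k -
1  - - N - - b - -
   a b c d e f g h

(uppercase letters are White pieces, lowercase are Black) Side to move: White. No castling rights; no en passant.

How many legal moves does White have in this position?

White to move; king on d3.
In check: yes, from the black bishop on f1.
Legal moves: Ke4, Kd4, Kxd2, Kc2, Ne2.
Count: 5.

5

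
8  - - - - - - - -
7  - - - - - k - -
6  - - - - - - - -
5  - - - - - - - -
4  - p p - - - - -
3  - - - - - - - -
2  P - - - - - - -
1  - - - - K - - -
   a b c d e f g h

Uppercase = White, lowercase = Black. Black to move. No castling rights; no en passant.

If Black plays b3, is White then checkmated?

After b3: white king on e1; in check: no.
White is not in check, so this cannot be checkmate.

no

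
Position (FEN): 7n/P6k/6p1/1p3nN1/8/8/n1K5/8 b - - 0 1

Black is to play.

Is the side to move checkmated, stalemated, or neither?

neither

Black to move; black king on h7.
In check: yes, from the white knight on g5.
Legal moves for Black: Kg8, Kg7, Kh6.
Black is in check but has 3 legal moves → neither.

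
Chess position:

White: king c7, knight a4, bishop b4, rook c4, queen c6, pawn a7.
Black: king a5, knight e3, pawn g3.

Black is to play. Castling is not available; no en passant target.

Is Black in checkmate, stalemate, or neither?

Black to move; black king on a5.
In check: yes, from the white bishop on b4.
King squares — a4: attacked by Qc6; b4: attacked by Rc4; b5: attacked by Qc6; a6: attacked by Qc6; b6: attacked by Na4.
Legal moves for Black: none.
In check with no legal moves → checkmate.

checkmate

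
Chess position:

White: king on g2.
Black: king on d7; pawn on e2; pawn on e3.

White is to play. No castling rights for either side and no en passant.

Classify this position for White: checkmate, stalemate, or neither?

neither

White to move; white king on g2.
In check: no.
Legal moves for White: Kh3, Kg3, Kf3, Kh2, Kh1, Kg1.
White has 6 legal moves and is not in check → neither.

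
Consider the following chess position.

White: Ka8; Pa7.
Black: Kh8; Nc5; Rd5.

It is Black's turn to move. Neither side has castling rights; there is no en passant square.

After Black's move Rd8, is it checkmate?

yes

After Rd8: white king on a8; in check: yes, from the black rook on d8.
King squares — a7: own pawn; b7: attacked by Nc5; b8: attacked by Rd8.
White has no legal moves → checkmate.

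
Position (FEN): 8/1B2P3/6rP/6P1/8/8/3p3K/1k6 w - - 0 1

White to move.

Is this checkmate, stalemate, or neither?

White to move; white king on h2.
In check: no.
Legal moves for White include: Bc8, Ba8, Bc6, Ba6, Bd5, Be4+, Bf3, Bg2, Bh1, Kh3, Kg3, Kg2, Kh1, Kg1, e8=Q, e8=R, e8=B, e8=N, ... (list truncated; more exist).
White has legal moves and is not in check → neither.

neither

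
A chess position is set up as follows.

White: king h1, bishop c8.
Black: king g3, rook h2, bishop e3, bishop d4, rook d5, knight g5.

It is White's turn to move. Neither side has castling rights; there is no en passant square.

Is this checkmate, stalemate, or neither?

White to move; white king on h1.
In check: yes, from the black rook on h2.
King squares — g1: attacked by Be3; g2: attacked by Rh2; h2: attacked by Kg3.
Legal moves for White: none.
In check with no legal moves → checkmate.

checkmate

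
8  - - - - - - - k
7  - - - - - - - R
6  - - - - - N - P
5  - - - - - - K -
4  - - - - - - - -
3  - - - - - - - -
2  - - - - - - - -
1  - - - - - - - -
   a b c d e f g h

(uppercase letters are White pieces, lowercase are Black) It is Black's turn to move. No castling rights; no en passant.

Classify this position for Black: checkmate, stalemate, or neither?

checkmate

Black to move; black king on h8.
In check: yes, from the white rook on h7.
King squares — g7: attacked by Ph6; h7: attacked by Nf6; g8: attacked by Nf6.
Legal moves for Black: none.
In check with no legal moves → checkmate.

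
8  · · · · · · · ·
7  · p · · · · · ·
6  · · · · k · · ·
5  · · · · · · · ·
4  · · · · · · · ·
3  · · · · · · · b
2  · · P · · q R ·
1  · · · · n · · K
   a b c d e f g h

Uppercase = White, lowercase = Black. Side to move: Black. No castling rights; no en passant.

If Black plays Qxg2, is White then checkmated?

After Qxg2: white king on h1; in check: yes, from the black queen on g2.
King squares — g1: attacked by Qg2; g2: attacked by Ne1; h2: attacked by Qg2.
White has no legal moves → checkmate.

yes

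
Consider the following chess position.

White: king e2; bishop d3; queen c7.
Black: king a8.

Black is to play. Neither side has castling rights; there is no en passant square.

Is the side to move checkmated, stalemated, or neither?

Black to move; black king on a8.
In check: no.
King squares — a7: attacked by Qc7; b7: attacked by Qc7; b8: attacked by Qc7.
Legal moves for Black: none.
Not in check and no legal moves → stalemate.

stalemate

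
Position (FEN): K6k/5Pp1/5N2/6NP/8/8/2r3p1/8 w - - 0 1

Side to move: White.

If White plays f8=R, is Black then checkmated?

yes

After f8=R: black king on h8; in check: yes, from the white rook on f8.
King squares — g7: own pawn; h7: attacked by Ng5; g8: attacked by Nf6.
Black has no legal moves → checkmate.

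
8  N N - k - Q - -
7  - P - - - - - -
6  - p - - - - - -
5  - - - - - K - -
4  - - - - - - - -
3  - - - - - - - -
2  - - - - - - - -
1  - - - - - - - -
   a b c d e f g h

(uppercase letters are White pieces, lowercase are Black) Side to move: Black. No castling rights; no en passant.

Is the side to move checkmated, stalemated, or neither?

Black to move; black king on d8.
In check: yes, from the white queen on f8.
King squares — c7: attacked by Na8; d7: attacked by Nb8; e7: attacked by Qf8; c8: attacked by Pb7; e8: attacked by Qf8.
Legal moves for Black: none.
In check with no legal moves → checkmate.

checkmate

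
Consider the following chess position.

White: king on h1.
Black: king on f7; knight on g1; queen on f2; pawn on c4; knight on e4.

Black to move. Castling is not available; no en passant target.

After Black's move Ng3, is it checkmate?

yes

After Ng3: white king on h1; in check: yes, from the black knight on g3.
King squares — g1: attacked by Qf2; g2: attacked by Qf2; h2: attacked by Qf2.
White has no legal moves → checkmate.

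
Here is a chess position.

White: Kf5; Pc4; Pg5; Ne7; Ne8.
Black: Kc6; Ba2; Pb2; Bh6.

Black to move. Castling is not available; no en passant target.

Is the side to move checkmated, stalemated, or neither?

neither

Black to move; black king on c6.
In check: yes, from the white knight on e7.
King squares — b5: attacked by Pc4; c5: available; d5: attacked by Pc4; b6: available; d6: attacked by Ne8; b7: available; c7: attacked by Ne8; d7: available.
Legal moves for Black: Kd7, Kb7, Kb6, Kc5.
Black is in check but has 4 legal moves → neither.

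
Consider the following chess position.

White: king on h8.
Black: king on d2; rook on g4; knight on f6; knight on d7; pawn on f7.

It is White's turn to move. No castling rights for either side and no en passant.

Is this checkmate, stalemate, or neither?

stalemate

White to move; white king on h8.
In check: no.
King squares — g7: attacked by Rg4; h7: attacked by Nf6; g8: attacked by Rg4.
Legal moves for White: none.
Not in check and no legal moves → stalemate.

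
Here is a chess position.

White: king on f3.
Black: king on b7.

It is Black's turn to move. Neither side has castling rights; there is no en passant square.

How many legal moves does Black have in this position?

Black to move; king on b7.
In check: no.
Legal moves: Kc8, Kb8, Ka8, Kc7, Ka7, Kc6, Kb6, Ka6.
Count: 8.

8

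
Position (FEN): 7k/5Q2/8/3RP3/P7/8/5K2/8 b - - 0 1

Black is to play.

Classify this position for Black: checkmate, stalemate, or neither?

stalemate

Black to move; black king on h8.
In check: no.
King squares — g7: attacked by Qf7; h7: attacked by Qf7; g8: attacked by Qf7.
Legal moves for Black: none.
Not in check and no legal moves → stalemate.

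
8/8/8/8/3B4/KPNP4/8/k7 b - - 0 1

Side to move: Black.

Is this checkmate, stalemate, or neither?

Black to move; black king on a1.
In check: no.
King squares — b1: attacked by Nc3; a2: attacked by Ka3; b2: attacked by Ka3.
Legal moves for Black: none.
Not in check and no legal moves → stalemate.

stalemate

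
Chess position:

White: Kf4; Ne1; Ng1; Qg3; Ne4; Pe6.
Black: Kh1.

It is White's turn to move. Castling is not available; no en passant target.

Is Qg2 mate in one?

After Qg2: black king on h1; in check: yes, from the white queen on g2.
King squares — g1: attacked by Qg2; g2: attacked by Ne1; h2: attacked by Qg2.
Black has no legal moves → checkmate.

yes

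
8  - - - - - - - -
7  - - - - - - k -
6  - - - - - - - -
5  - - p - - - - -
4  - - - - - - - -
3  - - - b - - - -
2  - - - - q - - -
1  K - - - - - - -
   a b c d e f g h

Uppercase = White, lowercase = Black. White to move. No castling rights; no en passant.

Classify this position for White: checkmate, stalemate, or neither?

White to move; white king on a1.
In check: no.
King squares — b1: attacked by Bd3; a2: attacked by Qe2; b2: attacked by Qe2.
Legal moves for White: none.
Not in check and no legal moves → stalemate.

stalemate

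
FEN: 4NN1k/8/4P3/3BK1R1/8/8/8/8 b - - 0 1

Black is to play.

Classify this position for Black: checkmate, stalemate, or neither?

stalemate

Black to move; black king on h8.
In check: no.
King squares — g7: attacked by Rg5; h7: attacked by Nf8; g8: attacked by Rg5.
Legal moves for Black: none.
Not in check and no legal moves → stalemate.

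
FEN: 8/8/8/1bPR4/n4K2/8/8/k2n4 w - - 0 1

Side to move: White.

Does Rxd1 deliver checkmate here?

no

After Rxd1: black king on a1; in check: yes, from the white rook on d1.
Black has 2 legal replies: Kb2, Ka2.
In check but a legal move exists → not checkmate.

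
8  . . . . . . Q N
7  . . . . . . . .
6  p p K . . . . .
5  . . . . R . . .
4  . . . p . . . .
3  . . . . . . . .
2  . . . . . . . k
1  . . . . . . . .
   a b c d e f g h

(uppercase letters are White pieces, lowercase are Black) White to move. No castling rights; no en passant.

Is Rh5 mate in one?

After Rh5: black king on h2; in check: yes, from the white rook on h5.
King squares — g1: attacked by Qg8; h1: attacked by Rh5; g2: attacked by Qg8; g3: attacked by Qg8; h3: attacked by Rh5.
Black has no legal moves → checkmate.

yes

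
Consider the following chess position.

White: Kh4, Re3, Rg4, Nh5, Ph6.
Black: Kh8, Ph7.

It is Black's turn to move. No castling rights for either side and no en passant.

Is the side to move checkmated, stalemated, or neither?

Black to move; black king on h8.
In check: no.
King squares — g7: attacked by Rg4; h7: own pawn; g8: attacked by Rg4.
Legal moves for Black: none.
Not in check and no legal moves → stalemate.

stalemate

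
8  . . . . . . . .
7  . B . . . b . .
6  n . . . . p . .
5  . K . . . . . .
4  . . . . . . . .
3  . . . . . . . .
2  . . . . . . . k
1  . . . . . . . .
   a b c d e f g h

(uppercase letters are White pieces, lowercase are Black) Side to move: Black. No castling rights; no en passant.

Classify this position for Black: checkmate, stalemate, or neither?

neither

Black to move; black king on h2.
In check: no.
Legal moves for Black: Bg8, Be8+, Bg6, Be6, Bh5, Bd5, Bc4+, Bb3, Ba2, Nb8, Nc7+, Nc5, Nb4, Kh3, Kg3, Kg1, f5.
Black has 17 legal moves and is not in check → neither.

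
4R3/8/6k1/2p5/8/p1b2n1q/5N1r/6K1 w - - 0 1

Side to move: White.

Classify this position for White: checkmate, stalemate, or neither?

White to move; white king on g1.
In check: yes, from the black knight on f3.
King squares — f1: attacked by Qh3; h1: attacked by Rh2; f2: own knight; g2: attacked by Rh2; h2: attacked by Nf3.
Legal moves for White: none.
In check with no legal moves → checkmate.

checkmate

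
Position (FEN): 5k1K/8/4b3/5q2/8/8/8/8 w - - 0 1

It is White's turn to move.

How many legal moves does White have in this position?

0

White to move; king on h8.
In check: no.
Legal moves: none.
Count: 0.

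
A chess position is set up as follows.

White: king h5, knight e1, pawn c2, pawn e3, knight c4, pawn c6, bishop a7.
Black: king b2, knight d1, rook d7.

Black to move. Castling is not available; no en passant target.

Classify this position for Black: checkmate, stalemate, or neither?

neither

Black to move; black king on b2.
In check: yes, from the white knight on c4.
Legal moves for Black: Kc3, Ka2, Kc1, Kb1, Ka1.
Black is in check but has 5 legal moves → neither.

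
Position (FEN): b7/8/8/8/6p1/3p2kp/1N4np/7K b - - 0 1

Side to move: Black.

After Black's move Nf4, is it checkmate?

yes

After Nf4: white king on h1; in check: yes, from the black bishop on a8.
King squares — g1: attacked by Ph2; g2: attacked by Kg3; h2: attacked by Kg3.
White has no legal moves → checkmate.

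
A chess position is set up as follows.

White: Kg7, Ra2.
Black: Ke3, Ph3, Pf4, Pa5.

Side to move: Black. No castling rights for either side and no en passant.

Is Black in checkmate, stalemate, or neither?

Black to move; black king on e3.
In check: no.
Legal moves for Black: Ke4, Kd4, Kf3, Kd3, a4, f3, h2.
Black has 7 legal moves and is not in check → neither.

neither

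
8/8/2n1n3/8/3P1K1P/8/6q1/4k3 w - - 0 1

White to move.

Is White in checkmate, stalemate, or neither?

neither

White to move; white king on f4.
In check: yes, from the black knight on e6.
King squares — e3: available; f3: attacked by Qg2; g3: attacked by Qg2; e4: attacked by Qg2; g4: attacked by Qg2; e5: attacked by Nc6; f5: available; g5: attacked by Qg2.
Legal moves for White: Kf5, Ke3.
White is in check but has 2 legal moves → neither.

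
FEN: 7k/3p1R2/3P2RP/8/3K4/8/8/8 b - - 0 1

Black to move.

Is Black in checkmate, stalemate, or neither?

stalemate

Black to move; black king on h8.
In check: no.
King squares — g7: attacked by Rg6; h7: attacked by Rf7; g8: attacked by Rg6.
Legal moves for Black: none.
Not in check and no legal moves → stalemate.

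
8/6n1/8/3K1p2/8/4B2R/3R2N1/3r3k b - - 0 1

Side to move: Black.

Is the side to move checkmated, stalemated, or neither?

checkmate

Black to move; black king on h1.
In check: yes, from the white rook on h3.
King squares — g1: attacked by Be3; g2: attacked by Rd2; h2: attacked by Rh3.
Legal moves for Black: none.
In check with no legal moves → checkmate.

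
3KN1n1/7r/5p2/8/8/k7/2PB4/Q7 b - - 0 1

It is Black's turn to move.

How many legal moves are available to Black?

Black to move; king on a3.
In check: yes, from the white queen on a1.
Legal moves: none.
Count: 0.

0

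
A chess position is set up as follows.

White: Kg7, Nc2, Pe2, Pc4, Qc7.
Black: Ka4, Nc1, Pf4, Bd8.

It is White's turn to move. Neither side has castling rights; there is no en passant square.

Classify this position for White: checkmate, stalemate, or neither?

neither

White to move; white king on g7.
In check: no.
Legal moves for White include: Kh8, Kg8, Kf8, Kh7, Kf7, Kh6, Kg6, Qxd8, Qc8, Qb8, Qf7, Qe7, Qd7+, Qb7, Qa7+, Qd6, Qc6+, Qb6, ... (list truncated; more exist).
White has legal moves and is not in check → neither.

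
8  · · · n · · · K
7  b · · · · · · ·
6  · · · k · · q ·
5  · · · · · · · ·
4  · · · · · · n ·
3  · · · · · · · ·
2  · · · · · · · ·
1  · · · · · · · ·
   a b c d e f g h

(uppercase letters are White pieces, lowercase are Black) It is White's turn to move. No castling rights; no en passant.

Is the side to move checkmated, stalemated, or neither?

stalemate

White to move; white king on h8.
In check: no.
King squares — g7: attacked by Qg6; h7: attacked by Qg6; g8: attacked by Qg6.
Legal moves for White: none.
Not in check and no legal moves → stalemate.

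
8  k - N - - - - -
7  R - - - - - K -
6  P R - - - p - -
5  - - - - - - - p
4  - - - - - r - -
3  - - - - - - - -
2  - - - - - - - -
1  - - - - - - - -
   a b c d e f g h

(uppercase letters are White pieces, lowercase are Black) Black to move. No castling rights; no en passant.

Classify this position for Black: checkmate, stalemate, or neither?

Black to move; black king on a8.
In check: yes, from the white rook on a7.
King squares — a7: attacked by Nc8; b7: attacked by Pa6; b8: attacked by Rb6.
Legal moves for Black: none.
In check with no legal moves → checkmate.

checkmate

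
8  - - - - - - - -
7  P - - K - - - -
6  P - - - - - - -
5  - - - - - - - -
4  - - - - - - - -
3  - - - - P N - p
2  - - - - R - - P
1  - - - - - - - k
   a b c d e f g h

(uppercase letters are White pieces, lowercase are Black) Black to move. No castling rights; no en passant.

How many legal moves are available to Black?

0

Black to move; king on h1.
In check: no.
Legal moves: none.
Count: 0.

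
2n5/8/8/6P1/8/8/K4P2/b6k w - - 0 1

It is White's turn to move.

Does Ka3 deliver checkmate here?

no

After Ka3: black king on h1; in check: no.
Black is not in check, so this cannot be checkmate.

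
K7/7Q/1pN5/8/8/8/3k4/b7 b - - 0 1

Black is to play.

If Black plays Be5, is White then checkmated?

After Be5: white king on a8; in check: no.
White is not in check, so this cannot be checkmate.

no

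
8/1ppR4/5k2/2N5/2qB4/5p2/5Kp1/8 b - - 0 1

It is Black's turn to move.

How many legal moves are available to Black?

Black to move; king on f6.
In check: yes, from the white bishop on d4.
Legal moves: Kg6, Kg5, Kf5, Qxd4+.
Count: 4.

4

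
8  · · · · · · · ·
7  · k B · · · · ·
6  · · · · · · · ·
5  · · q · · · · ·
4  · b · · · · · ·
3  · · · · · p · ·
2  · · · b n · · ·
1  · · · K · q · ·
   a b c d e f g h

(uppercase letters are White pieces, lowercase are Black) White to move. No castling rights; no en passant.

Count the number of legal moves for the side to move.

White to move; king on d1.
In check: yes, from the black queen on f1.
Legal moves: none.
Count: 0.

0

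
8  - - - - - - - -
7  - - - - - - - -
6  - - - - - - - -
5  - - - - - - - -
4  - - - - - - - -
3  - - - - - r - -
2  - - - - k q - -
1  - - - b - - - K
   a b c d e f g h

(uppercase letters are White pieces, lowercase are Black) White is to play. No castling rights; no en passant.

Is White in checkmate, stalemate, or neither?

White to move; white king on h1.
In check: no.
King squares — g1: attacked by Qf2; g2: attacked by Qf2; h2: attacked by Qf2.
Legal moves for White: none.
Not in check and no legal moves → stalemate.

stalemate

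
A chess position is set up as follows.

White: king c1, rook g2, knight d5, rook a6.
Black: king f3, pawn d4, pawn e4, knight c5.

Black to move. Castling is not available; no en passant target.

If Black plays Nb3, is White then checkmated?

no

After Nb3: white king on c1; in check: yes, from the black knight on b3.
White has 4 legal replies: Kc2, Kb2, Kd1, Kb1.
In check but a legal move exists → not checkmate.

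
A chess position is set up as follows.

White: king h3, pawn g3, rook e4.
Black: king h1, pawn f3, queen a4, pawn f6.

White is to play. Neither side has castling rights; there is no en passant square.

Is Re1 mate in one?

yes

After Re1: black king on h1; in check: yes, from the white rook on e1.
King squares — g1: attacked by Re1; g2: attacked by Kh3; h2: attacked by Kh3.
Black has no legal moves → checkmate.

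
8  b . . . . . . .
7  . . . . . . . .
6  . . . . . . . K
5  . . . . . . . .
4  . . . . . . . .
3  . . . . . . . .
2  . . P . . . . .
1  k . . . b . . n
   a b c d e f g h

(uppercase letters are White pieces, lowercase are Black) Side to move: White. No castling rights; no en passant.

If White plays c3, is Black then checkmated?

After c3: black king on a1; in check: no.
Black is not in check, so this cannot be checkmate.

no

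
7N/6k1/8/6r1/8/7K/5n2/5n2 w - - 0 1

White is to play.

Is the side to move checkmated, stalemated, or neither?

neither

White to move; white king on h3.
In check: yes, from the black knight on f2.
King squares — g2: attacked by Rg5; h2: attacked by Nf1; g3: attacked by Nf1; g4: attacked by Nf2; h4: available.
Legal moves for White: Kh4.
White is in check but has 1 legal move → neither.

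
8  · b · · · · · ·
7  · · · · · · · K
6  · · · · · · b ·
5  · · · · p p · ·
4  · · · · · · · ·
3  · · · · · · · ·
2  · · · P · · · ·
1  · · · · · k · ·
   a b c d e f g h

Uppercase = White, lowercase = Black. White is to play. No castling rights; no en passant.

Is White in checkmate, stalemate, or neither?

neither

White to move; white king on h7.
In check: yes, from the black bishop on g6.
Legal moves for White: Kh8, Kg8, Kg7, Kh6, Kxg6.
White is in check but has 5 legal moves → neither.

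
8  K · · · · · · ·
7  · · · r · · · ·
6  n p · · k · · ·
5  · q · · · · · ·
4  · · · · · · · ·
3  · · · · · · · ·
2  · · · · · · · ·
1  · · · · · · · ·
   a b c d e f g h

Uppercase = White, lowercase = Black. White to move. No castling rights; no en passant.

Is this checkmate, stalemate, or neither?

White to move; white king on a8.
In check: no.
King squares — a7: attacked by Rd7; b7: attacked by Rd7; b8: attacked by Na6.
Legal moves for White: none.
Not in check and no legal moves → stalemate.

stalemate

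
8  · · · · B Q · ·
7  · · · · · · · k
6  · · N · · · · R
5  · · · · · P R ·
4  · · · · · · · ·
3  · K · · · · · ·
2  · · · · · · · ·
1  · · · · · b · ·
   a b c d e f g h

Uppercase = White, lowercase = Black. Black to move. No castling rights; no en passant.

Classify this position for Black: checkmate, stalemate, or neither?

checkmate

Black to move; black king on h7.
In check: yes, from the white rook on h6.
King squares — g6: attacked by Pf5; h6: attacked by Qf8; g7: attacked by Rg5; g8: attacked by Rg5; h8: attacked by Rh6.
Legal moves for Black: none.
In check with no legal moves → checkmate.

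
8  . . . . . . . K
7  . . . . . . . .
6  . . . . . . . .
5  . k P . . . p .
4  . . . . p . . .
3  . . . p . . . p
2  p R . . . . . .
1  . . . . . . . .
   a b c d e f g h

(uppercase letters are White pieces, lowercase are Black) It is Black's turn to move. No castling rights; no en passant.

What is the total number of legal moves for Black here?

Black to move; king on b5.
In check: yes, from the white rook on b2.
Legal moves: Kc6, Ka6, Kxc5, Ka5, Kc4, Ka4.
Count: 6.

6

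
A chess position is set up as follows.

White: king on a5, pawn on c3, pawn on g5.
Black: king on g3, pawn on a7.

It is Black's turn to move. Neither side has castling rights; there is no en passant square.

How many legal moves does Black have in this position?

Black to move; king on g3.
In check: no.
Legal moves: Kh4, Kg4, Kf4, Kh3, Kf3, Kh2, Kg2, Kf2, a6.
Count: 9.

9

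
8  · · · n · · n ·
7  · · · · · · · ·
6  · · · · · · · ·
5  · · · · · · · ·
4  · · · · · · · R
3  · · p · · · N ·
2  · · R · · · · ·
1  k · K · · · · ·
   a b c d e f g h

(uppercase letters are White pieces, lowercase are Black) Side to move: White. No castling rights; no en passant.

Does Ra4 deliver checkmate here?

After Ra4: black king on a1; in check: yes, from the white rook on a4.
King squares — b1: attacked by Kc1; a2: attacked by Rc2; b2: attacked by Kc1.
Black has no legal moves → checkmate.

yes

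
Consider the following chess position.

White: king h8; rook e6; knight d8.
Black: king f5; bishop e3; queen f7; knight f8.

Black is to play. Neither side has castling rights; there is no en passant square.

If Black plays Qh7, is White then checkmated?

After Qh7: white king on h8; in check: yes, from the black queen on h7.
King squares — g7: attacked by Qh7; h7: attacked by Nf8; g8: attacked by Qh7.
White has no legal moves → checkmate.

yes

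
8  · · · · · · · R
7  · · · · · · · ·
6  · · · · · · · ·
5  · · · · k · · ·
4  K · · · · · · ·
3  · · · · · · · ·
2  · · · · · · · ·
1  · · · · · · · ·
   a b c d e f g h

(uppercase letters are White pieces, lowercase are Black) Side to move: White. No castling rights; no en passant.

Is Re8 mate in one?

no

After Re8: black king on e5; in check: yes, from the white rook on e8.
Black has 6 legal replies: Kf6, Kd6, Kf5, Kd5, Kf4, Kd4.
In check but a legal move exists → not checkmate.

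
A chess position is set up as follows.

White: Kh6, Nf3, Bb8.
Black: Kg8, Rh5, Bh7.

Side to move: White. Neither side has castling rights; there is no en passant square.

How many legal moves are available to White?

1

White to move; king on h6.
In check: yes, from the black rook on h5.
Legal moves: Kxh5.
Count: 1.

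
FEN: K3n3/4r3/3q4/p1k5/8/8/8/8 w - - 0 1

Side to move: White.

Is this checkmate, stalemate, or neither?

White to move; white king on a8.
In check: no.
King squares — a7: attacked by Re7; b7: attacked by Re7; b8: attacked by Qd6.
Legal moves for White: none.
Not in check and no legal moves → stalemate.

stalemate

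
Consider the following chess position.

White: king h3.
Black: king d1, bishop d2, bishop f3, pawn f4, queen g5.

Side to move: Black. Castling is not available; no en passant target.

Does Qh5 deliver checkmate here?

yes

After Qh5: white king on h3; in check: yes, from the black queen on h5.
King squares — g2: attacked by Bf3; h2: attacked by Qh5; g3: attacked by Pf4; g4: attacked by Bf3; h4: attacked by Qh5.
White has no legal moves → checkmate.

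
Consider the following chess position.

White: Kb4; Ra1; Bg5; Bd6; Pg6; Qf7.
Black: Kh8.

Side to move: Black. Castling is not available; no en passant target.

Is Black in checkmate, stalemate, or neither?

stalemate

Black to move; black king on h8.
In check: no.
King squares — g7: attacked by Qf7; h7: attacked by Pg6; g8: attacked by Qf7.
Legal moves for Black: none.
Not in check and no legal moves → stalemate.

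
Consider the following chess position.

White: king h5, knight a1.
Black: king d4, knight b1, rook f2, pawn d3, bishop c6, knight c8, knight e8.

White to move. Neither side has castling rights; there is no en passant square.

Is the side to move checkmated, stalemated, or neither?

White to move; white king on h5.
In check: no.
Legal moves for White: Kh6, Kg6, Kg5, Kh4, Kg4, Nb3+, Nc2+.
White has 7 legal moves and is not in check → neither.

neither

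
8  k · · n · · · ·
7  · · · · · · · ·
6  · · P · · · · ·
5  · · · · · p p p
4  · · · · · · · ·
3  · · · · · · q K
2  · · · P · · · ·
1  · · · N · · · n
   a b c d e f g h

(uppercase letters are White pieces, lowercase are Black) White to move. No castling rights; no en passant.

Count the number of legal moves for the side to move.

White to move; king on h3.
In check: yes, from the black queen on g3.
Legal moves: none.
Count: 0.

0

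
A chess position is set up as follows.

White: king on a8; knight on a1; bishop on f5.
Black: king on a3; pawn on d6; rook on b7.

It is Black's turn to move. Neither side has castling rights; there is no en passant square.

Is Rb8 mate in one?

no

After Rb8: white king on a8; in check: yes, from the black rook on b8.
White has 2 legal replies: Kxb8, Ka7.
In check but a legal move exists → not checkmate.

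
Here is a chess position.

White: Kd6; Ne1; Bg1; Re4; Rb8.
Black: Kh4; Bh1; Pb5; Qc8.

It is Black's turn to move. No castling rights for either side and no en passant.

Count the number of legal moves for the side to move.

6

Black to move; king on h4.
In check: yes, from the white rook on e4.
Legal moves: Kh5, Kg5, Kh3, Kg3, Qg4, Bxe4.
Count: 6.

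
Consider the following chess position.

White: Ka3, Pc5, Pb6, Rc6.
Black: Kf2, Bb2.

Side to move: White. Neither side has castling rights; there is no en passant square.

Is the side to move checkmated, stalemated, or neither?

neither

White to move; white king on a3.
In check: yes, from the black bishop on b2.
King squares — a2: available; b2: available; b3: available; a4: available; b4: available.
Legal moves for White: Kb4, Ka4, Kb3, Kxb2, Ka2.
White is in check but has 5 legal moves → neither.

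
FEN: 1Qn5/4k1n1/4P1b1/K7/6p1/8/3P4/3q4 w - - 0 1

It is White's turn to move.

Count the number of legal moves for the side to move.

White to move; king on a5.
In check: no.
Legal moves: Qxc8, Qa8, Qc7+, Qb7+, Qa7+, Qd6+, Qb6, Qe5, Qb5, Qf4, Qb4+, Qg3, Qb3, Qh2, Qb2, Qb1, Ka6, Kb5, Kb4, d3, d4.
Count: 21.

21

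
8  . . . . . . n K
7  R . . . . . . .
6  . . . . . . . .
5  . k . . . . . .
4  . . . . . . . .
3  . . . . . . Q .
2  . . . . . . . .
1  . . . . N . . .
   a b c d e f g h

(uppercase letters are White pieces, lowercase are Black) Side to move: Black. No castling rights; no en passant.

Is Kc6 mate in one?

After Kc6: white king on h8; in check: no.
White is not in check, so this cannot be checkmate.

no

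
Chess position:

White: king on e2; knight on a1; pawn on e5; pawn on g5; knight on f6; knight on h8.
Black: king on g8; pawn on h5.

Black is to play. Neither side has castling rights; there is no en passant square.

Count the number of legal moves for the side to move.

Black to move; king on g8.
In check: yes, from the white knight on f6.
Legal moves: Kxh8, Kf8, Kg7.
Count: 3.

3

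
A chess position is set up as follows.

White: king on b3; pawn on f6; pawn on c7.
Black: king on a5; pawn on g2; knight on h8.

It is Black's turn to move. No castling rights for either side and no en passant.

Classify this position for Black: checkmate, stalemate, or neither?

Black to move; black king on a5.
In check: no.
Legal moves for Black: Nf7, Ng6, Kb6, Ka6, Kb5, g1=Q, g1=R, g1=B, g1=N.
Black has 9 legal moves and is not in check → neither.

neither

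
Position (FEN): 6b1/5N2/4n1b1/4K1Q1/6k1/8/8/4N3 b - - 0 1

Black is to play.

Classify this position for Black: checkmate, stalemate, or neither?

neither

Black to move; black king on g4.
In check: yes, from the white queen on g5.
King squares — f3: attacked by Ne1; g3: attacked by Qg5; h3: available; f4: attacked by Ke5; h4: attacked by Qg5; f5: attacked by Ke5; g5: attacked by Nf7; h5: attacked by Qg5.
Legal moves for Black: Kh3, Nxg5.
Black is in check but has 2 legal moves → neither.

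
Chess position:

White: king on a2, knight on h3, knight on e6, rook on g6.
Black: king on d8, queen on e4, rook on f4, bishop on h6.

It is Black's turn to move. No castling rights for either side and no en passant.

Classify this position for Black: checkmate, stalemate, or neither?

neither

Black to move; black king on d8.
In check: yes, from the white knight on e6.
King squares — c7: attacked by Ne6; d7: available; e7: available; c8: available; e8: available.
Legal moves for Black: Ke8, Kc8, Ke7, Kd7, Qxe6+.
Black is in check but has 5 legal moves → neither.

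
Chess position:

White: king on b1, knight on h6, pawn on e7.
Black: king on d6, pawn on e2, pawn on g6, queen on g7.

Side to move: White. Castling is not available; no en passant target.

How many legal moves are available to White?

11

White to move; king on b1.
In check: no.
Legal moves: Ng8, Nf7+, Nf5+, Ng4, Kc2, Ka2, Kc1, e8=Q, e8=R, e8=B, e8=N+.
Count: 11.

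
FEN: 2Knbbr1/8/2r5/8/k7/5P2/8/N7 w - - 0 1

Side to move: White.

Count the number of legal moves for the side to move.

White to move; king on c8.
In check: yes, from the black rook on c6.
Legal moves: Kxd8, Kb8.
Count: 2.

2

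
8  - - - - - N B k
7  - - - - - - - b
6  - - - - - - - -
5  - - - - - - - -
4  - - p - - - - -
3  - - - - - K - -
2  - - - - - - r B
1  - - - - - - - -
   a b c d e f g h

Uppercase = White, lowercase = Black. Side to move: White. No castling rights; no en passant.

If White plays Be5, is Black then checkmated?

no

After Be5: black king on h8; in check: yes, from the white bishop on e5.
Black has 2 legal replies: Kxg8, Rg7.
In check but a legal move exists → not checkmate.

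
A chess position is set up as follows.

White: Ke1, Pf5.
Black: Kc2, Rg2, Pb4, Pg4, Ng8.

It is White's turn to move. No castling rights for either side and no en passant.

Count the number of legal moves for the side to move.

2

White to move; king on e1.
In check: no.
Legal moves: Kf1, f6.
Count: 2.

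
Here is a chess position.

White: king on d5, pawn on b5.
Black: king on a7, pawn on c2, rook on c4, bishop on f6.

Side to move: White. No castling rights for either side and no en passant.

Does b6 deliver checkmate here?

no

After b6: black king on a7; in check: yes, from the white pawn on b6.
Black has 5 legal replies: Kb8, Ka8, Kb7, Kxb6, Ka6.
In check but a legal move exists → not checkmate.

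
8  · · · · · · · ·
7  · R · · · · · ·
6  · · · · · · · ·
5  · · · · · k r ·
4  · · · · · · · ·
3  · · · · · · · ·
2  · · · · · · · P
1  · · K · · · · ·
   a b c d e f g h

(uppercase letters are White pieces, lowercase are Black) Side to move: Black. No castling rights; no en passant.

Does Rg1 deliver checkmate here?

After Rg1: white king on c1; in check: yes, from the black rook on g1.
White has 3 legal replies: Kd2, Kc2, Kb2.
In check but a legal move exists → not checkmate.

no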